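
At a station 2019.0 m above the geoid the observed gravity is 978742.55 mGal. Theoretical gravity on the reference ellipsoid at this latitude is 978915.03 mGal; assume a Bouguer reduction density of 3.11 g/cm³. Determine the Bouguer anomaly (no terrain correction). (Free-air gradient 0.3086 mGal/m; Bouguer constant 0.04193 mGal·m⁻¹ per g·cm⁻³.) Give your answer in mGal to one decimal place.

187.3

Free-air correction = 0.3086 × 2019.0 = 623.06 mGal
Free-air anomaly = 978742.55 − 978915.03 + (623.06) = 450.58 mGal
Bouguer slab correction = 0.04193 × 3.11 × 2019.0 = 263.28 mGal
Simple Bouguer anomaly = 450.58 − (263.28) = 187.30 mGal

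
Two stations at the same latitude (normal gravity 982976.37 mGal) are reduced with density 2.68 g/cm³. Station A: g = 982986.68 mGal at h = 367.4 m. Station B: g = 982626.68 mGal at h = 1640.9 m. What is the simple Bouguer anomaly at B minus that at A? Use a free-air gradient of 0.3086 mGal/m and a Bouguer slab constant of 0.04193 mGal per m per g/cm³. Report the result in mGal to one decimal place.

Δg_SB(A) = 982986.68 − 982976.37 + 0.3086×367.4 − 0.04193×2.68×367.4 = 82.40 mGal
Δg_SB(B) = 982626.68 − 982976.37 + 0.3086×1640.9 − 0.04193×2.68×1640.9 = -27.70 mGal
Difference = -27.70 − (82.40) = -110.10 mGal

-110.1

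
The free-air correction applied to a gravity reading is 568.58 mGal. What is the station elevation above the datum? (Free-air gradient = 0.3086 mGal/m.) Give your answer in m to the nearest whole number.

1842

h = 568.58 / 0.3086 = 1842.45 m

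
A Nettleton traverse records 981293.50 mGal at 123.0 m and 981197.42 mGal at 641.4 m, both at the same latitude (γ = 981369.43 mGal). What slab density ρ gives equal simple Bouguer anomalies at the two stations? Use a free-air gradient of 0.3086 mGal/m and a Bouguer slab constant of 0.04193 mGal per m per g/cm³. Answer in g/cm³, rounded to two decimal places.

2.94

Δg_obs = 981197.42 − 981293.50 = -96.08 mGal over Δh = 641.4 − 123.0 = 518.4 m
Equal Bouguer anomalies ⇒ Δg_obs + (0.3086 − 0.04193ρ)·Δh = 0
0.3086 − 0.04193ρ = −Δg_obs/Δh = 0.18534
ρ = (0.3086 − 0.18534) / 0.04193 = 2.94 g/cm³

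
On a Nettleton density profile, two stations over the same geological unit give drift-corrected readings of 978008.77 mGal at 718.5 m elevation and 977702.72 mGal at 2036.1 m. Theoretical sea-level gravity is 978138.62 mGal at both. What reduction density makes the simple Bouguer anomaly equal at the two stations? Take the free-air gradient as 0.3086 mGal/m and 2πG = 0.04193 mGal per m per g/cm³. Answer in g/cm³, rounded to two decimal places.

Δg_obs = 977702.72 − 978008.77 = -306.05 mGal over Δh = 2036.1 − 718.5 = 1317.6 m
Equal Bouguer anomalies ⇒ Δg_obs + (0.3086 − 0.04193ρ)·Δh = 0
0.3086 − 0.04193ρ = −Δg_obs/Δh = 0.23228
ρ = (0.3086 − 0.23228) / 0.04193 = 1.82 g/cm³

1.82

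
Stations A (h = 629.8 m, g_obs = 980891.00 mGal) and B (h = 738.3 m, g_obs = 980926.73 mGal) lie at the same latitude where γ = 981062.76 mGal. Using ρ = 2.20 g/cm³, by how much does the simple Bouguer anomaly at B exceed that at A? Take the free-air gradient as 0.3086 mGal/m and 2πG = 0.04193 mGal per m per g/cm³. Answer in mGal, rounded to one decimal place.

Δg_SB(A) = 980891.00 − 981062.76 + 0.3086×629.8 − 0.04193×2.20×629.8 = -35.50 mGal
Δg_SB(B) = 980926.73 − 981062.76 + 0.3086×738.3 − 0.04193×2.20×738.3 = 23.70 mGal
Difference = 23.70 − (-35.50) = 59.20 mGal

59.2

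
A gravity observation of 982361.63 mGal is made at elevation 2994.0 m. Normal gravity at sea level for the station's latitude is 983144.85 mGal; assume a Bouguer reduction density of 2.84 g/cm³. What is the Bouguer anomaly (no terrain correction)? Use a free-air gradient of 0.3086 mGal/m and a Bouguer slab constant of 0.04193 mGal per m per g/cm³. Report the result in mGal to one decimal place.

Free-air correction = 0.3086 × 2994.0 = 923.95 mGal
Free-air anomaly = 982361.63 − 983144.85 + (923.95) = 140.73 mGal
Bouguer slab correction = 0.04193 × 2.84 × 2994.0 = 356.53 mGal
Simple Bouguer anomaly = 140.73 − (356.53) = -215.80 mGal

-215.8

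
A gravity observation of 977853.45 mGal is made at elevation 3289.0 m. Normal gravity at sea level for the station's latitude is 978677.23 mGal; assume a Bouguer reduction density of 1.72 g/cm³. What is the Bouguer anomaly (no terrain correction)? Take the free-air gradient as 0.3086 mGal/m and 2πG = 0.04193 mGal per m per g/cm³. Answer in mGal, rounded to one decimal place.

Free-air correction = 0.3086 × 3289.0 = 1014.99 mGal
Free-air anomaly = 977853.45 − 978677.23 + (1014.99) = 191.21 mGal
Bouguer slab correction = 0.04193 × 1.72 × 3289.0 = 237.20 mGal
Simple Bouguer anomaly = 191.21 − (237.20) = -45.99 mGal

-46.0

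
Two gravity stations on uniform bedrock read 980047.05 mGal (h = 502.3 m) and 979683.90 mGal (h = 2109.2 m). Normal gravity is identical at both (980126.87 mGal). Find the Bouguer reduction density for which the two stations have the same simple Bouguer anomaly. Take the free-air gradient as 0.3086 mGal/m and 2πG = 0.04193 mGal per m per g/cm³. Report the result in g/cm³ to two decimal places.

Δg_obs = 979683.90 − 980047.05 = -363.15 mGal over Δh = 2109.2 − 502.3 = 1606.9 m
Equal Bouguer anomalies ⇒ Δg_obs + (0.3086 − 0.04193ρ)·Δh = 0
0.3086 − 0.04193ρ = −Δg_obs/Δh = 0.22599
ρ = (0.3086 − 0.22599) / 0.04193 = 1.97 g/cm³

1.97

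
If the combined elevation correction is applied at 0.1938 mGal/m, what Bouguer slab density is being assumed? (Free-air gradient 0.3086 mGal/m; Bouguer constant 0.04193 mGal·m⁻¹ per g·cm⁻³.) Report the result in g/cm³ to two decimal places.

2.74

0.1938 = 0.3086 − 0.04193 × ρ
ρ = (0.3086 − 0.1938) / 0.04193 = 2.74 g/cm³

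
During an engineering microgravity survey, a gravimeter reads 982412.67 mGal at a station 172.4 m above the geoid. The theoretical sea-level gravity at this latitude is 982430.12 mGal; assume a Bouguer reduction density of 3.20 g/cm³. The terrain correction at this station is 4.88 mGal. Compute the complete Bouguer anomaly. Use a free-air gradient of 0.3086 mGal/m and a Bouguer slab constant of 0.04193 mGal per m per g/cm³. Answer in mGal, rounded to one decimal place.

17.5

Free-air correction = 0.3086 × 172.4 = 53.20 mGal
Free-air anomaly = 982412.67 − 982430.12 + (53.20) = 35.75 mGal
Bouguer slab correction = 0.04193 × 3.20 × 172.4 = 23.13 mGal
Simple Bouguer anomaly = 35.75 − (23.13) = 12.62 mGal
Complete Bouguer anomaly = 12.62 + 4.88 = 17.50 mGal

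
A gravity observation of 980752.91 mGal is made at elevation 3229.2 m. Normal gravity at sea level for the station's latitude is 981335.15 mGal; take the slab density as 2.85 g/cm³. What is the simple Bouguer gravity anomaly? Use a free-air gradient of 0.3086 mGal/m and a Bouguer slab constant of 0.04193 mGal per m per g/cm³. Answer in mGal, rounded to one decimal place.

Free-air correction = 0.3086 × 3229.2 = 996.53 mGal
Free-air anomaly = 980752.91 − 981335.15 + (996.53) = 414.29 mGal
Bouguer slab correction = 0.04193 × 2.85 × 3229.2 = 385.89 mGal
Simple Bouguer anomaly = 414.29 − (385.89) = 28.40 mGal

28.4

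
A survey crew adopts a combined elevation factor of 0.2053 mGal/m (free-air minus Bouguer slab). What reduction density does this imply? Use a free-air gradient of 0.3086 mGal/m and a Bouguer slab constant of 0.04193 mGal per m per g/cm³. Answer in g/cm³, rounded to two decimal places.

2.46

0.2053 = 0.3086 − 0.04193 × ρ
ρ = (0.3086 − 0.2053) / 0.04193 = 2.46 g/cm³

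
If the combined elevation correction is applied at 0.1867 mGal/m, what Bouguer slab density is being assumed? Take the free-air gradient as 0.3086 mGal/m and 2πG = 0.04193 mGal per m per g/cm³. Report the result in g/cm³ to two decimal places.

0.1867 = 0.3086 − 0.04193 × ρ
ρ = (0.3086 − 0.1867) / 0.04193 = 2.91 g/cm³

2.91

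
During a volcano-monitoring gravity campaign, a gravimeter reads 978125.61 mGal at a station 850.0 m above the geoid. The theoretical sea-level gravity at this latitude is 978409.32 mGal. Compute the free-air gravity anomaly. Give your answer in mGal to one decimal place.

Free-air correction = 0.3086 × 850.0 = 262.31 mGal
Free-air anomaly = 978125.61 − 978409.32 + (262.31) = -21.40 mGal

-21.4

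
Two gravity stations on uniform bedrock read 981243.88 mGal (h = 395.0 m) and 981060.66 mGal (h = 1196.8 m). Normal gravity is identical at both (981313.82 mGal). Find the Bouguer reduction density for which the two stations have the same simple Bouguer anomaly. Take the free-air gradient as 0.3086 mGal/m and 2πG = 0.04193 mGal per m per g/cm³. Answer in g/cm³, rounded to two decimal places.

Δg_obs = 981060.66 − 981243.88 = -183.22 mGal over Δh = 1196.8 − 395.0 = 801.8 m
Equal Bouguer anomalies ⇒ Δg_obs + (0.3086 − 0.04193ρ)·Δh = 0
0.3086 − 0.04193ρ = −Δg_obs/Δh = 0.22851
ρ = (0.3086 − 0.22851) / 0.04193 = 1.91 g/cm³

1.91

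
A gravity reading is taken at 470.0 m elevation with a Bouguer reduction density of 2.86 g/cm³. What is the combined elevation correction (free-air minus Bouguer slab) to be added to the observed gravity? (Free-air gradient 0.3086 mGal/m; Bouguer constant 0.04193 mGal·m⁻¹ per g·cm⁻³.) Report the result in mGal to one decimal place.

Combined gradient = 0.3086 − 0.04193 × 2.86 = 0.1886802 mGal/m
Combined elevation correction = 0.1886802 × 470.0 = 88.7 mGal

88.7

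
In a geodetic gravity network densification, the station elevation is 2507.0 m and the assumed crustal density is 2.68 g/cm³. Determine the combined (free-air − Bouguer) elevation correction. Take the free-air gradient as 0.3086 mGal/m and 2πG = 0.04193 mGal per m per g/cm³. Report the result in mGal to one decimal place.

Combined gradient = 0.3086 − 0.04193 × 2.68 = 0.1962276 mGal/m
Combined elevation correction = 0.1962276 × 2507.0 = 491.9 mGal

491.9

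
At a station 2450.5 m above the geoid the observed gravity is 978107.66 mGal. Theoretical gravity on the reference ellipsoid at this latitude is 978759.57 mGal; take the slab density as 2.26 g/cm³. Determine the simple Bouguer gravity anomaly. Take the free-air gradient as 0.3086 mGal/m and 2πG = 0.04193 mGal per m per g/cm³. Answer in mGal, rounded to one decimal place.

-127.9

Free-air correction = 0.3086 × 2450.5 = 756.22 mGal
Free-air anomaly = 978107.66 − 978759.57 + (756.22) = 104.31 mGal
Bouguer slab correction = 0.04193 × 2.26 × 2450.5 = 232.21 mGal
Simple Bouguer anomaly = 104.31 − (232.21) = -127.90 mGal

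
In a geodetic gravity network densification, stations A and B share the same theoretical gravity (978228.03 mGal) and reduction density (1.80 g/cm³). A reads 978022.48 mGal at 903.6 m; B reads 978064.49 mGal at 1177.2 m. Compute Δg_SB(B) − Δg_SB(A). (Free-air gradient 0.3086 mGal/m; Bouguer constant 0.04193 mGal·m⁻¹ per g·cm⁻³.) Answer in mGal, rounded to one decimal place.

105.8

Δg_SB(A) = 978022.48 − 978228.03 + 0.3086×903.6 − 0.04193×1.80×903.6 = 5.10 mGal
Δg_SB(B) = 978064.49 − 978228.03 + 0.3086×1177.2 − 0.04193×1.80×1177.2 = 110.90 mGal
Difference = 110.90 − (5.10) = 105.80 mGal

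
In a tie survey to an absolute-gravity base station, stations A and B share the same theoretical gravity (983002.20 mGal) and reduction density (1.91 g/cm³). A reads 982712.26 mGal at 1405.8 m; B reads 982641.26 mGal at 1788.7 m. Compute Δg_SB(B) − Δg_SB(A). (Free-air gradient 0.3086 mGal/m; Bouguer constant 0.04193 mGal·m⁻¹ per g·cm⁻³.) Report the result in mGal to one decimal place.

Δg_SB(A) = 982712.26 − 983002.20 + 0.3086×1405.8 − 0.04193×1.91×1405.8 = 31.30 mGal
Δg_SB(B) = 982641.26 − 983002.20 + 0.3086×1788.7 − 0.04193×1.91×1788.7 = 47.80 mGal
Difference = 47.80 − (31.30) = 16.50 mGal

16.5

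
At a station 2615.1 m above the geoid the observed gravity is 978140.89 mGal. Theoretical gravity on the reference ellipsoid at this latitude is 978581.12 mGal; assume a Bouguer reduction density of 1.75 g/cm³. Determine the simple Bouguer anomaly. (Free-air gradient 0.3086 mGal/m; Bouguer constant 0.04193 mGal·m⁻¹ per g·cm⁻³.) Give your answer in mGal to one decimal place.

174.9

Free-air correction = 0.3086 × 2615.1 = 807.02 mGal
Free-air anomaly = 978140.89 − 978581.12 + (807.02) = 366.79 mGal
Bouguer slab correction = 0.04193 × 1.75 × 2615.1 = 191.89 mGal
Simple Bouguer anomaly = 366.79 − (191.89) = 174.90 mGal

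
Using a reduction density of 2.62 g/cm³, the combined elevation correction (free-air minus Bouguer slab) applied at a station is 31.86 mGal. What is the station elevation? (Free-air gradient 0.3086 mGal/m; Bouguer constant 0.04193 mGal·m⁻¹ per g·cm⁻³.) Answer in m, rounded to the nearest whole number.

Combined gradient = 0.3086 − 0.04193 × 2.62 = 0.1987434 mGal/m
h = 31.86 / 0.1987434 = 160.31 m

160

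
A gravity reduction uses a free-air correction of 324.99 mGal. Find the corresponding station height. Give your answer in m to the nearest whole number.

h = 324.99 / 0.3086 = 1053.11 m

1053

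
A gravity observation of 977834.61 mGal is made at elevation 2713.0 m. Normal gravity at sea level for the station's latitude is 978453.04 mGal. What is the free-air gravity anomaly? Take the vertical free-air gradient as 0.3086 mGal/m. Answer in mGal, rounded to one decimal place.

218.8

Free-air correction = 0.3086 × 2713.0 = 837.23 mGal
Free-air anomaly = 977834.61 − 978453.04 + (837.23) = 218.80 mGal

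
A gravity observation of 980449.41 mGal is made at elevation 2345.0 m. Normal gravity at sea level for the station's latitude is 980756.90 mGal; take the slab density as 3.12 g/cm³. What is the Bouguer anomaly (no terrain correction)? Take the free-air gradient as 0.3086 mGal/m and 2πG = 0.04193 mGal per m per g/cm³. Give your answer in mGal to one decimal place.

109.4

Free-air correction = 0.3086 × 2345.0 = 723.67 mGal
Free-air anomaly = 980449.41 − 980756.90 + (723.67) = 416.18 mGal
Bouguer slab correction = 0.04193 × 3.12 × 2345.0 = 306.78 mGal
Simple Bouguer anomaly = 416.18 − (306.78) = 109.40 mGal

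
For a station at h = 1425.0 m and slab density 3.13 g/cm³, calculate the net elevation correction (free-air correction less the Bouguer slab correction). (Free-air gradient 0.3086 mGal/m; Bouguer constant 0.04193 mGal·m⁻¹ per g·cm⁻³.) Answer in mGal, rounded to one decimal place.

Combined gradient = 0.3086 − 0.04193 × 3.13 = 0.1773591 mGal/m
Combined elevation correction = 0.1773591 × 1425.0 = 252.7 mGal

252.7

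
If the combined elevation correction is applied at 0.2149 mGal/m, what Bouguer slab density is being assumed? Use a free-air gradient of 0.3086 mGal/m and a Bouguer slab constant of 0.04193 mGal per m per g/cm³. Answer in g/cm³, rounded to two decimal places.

0.2149 = 0.3086 − 0.04193 × ρ
ρ = (0.3086 − 0.2149) / 0.04193 = 2.23 g/cm³

2.23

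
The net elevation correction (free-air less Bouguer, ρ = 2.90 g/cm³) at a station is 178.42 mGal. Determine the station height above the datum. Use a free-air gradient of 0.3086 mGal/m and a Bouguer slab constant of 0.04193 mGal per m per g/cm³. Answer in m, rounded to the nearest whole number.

Combined gradient = 0.3086 − 0.04193 × 2.90 = 0.1870030 mGal/m
h = 178.42 / 0.1870030 = 954.10 m

954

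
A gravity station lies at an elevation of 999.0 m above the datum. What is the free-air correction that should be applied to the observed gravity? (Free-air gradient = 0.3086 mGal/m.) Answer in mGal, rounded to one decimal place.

Free-air correction = 0.3086 × 999.0 = 308.3 mGal

308.3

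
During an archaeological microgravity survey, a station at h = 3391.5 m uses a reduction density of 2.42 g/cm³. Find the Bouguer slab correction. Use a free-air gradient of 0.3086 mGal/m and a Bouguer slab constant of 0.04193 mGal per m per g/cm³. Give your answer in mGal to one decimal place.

344.1

Bouguer slab correction = 0.04193 × 2.42 × 3391.5 = 344.1 mGal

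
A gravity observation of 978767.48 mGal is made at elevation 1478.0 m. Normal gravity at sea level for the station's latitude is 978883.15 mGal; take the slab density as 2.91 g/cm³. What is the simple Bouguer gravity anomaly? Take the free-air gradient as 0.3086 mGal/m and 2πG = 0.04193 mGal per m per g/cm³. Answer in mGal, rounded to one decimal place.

160.1

Free-air correction = 0.3086 × 1478.0 = 456.11 mGal
Free-air anomaly = 978767.48 − 978883.15 + (456.11) = 340.44 mGal
Bouguer slab correction = 0.04193 × 2.91 × 1478.0 = 180.34 mGal
Simple Bouguer anomaly = 340.44 − (180.34) = 160.10 mGal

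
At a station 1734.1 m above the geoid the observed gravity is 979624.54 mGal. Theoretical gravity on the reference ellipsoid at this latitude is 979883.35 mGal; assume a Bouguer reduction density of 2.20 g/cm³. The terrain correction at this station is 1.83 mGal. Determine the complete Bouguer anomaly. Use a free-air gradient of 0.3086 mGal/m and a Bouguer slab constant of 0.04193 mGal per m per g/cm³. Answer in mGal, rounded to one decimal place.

118.2

Free-air correction = 0.3086 × 1734.1 = 535.14 mGal
Free-air anomaly = 979624.54 − 979883.35 + (535.14) = 276.33 mGal
Bouguer slab correction = 0.04193 × 2.20 × 1734.1 = 159.96 mGal
Simple Bouguer anomaly = 276.33 − (159.96) = 116.37 mGal
Complete Bouguer anomaly = 116.37 + 1.83 = 118.20 mGal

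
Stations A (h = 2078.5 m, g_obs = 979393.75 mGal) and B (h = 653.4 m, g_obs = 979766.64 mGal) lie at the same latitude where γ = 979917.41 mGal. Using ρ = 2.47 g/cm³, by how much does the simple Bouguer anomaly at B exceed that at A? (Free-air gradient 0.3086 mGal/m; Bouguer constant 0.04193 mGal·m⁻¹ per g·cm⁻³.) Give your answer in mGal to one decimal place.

80.7

Δg_SB(A) = 979393.75 − 979917.41 + 0.3086×2078.5 − 0.04193×2.47×2078.5 = -97.50 mGal
Δg_SB(B) = 979766.64 − 979917.41 + 0.3086×653.4 − 0.04193×2.47×653.4 = -16.80 mGal
Difference = -16.80 − (-97.50) = 80.70 mGal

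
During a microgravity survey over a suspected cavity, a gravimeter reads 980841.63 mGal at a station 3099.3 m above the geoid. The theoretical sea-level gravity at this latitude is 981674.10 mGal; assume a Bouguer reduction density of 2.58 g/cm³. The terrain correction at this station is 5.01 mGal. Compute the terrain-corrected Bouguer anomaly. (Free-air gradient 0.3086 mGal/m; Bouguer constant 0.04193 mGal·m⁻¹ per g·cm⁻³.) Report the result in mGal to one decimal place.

-206.3

Free-air correction = 0.3086 × 3099.3 = 956.44 mGal
Free-air anomaly = 980841.63 − 981674.10 + (956.44) = 123.97 mGal
Bouguer slab correction = 0.04193 × 2.58 × 3099.3 = 335.28 mGal
Simple Bouguer anomaly = 123.97 − (335.28) = -211.31 mGal
Complete Bouguer anomaly = -211.31 + 5.01 = -206.30 mGal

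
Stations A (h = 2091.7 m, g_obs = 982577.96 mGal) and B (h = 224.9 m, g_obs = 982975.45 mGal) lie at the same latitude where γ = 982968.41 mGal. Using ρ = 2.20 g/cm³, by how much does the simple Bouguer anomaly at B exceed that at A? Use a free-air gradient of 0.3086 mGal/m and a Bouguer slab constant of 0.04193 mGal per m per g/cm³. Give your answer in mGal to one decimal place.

-6.4

Δg_SB(A) = 982577.96 − 982968.41 + 0.3086×2091.7 − 0.04193×2.20×2091.7 = 62.10 mGal
Δg_SB(B) = 982975.45 − 982968.41 + 0.3086×224.9 − 0.04193×2.20×224.9 = 55.70 mGal
Difference = 55.70 − (62.10) = -6.40 mGal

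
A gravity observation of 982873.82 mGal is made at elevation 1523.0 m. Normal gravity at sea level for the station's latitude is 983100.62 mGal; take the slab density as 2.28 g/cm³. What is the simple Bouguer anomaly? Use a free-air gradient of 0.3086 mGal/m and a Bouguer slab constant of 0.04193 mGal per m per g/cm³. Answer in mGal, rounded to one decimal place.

97.6

Free-air correction = 0.3086 × 1523.0 = 470.00 mGal
Free-air anomaly = 982873.82 − 983100.62 + (470.00) = 243.20 mGal
Bouguer slab correction = 0.04193 × 2.28 × 1523.0 = 145.60 mGal
Simple Bouguer anomaly = 243.20 − (145.60) = 97.60 mGal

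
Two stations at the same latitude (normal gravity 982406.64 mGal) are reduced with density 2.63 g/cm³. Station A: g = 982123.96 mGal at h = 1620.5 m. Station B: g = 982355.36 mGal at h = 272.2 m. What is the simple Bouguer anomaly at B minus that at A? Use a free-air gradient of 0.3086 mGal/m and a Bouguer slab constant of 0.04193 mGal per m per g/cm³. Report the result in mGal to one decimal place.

-36.0

Δg_SB(A) = 982123.96 − 982406.64 + 0.3086×1620.5 − 0.04193×2.63×1620.5 = 38.70 mGal
Δg_SB(B) = 982355.36 − 982406.64 + 0.3086×272.2 − 0.04193×2.63×272.2 = 2.70 mGal
Difference = 2.70 − (38.70) = -36.00 mGal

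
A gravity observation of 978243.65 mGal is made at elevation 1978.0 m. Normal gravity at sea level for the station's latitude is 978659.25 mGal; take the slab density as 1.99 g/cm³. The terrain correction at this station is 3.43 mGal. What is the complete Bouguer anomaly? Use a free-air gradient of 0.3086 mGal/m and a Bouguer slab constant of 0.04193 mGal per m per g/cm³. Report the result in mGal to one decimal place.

33.2

Free-air correction = 0.3086 × 1978.0 = 610.41 mGal
Free-air anomaly = 978243.65 − 978659.25 + (610.41) = 194.81 mGal
Bouguer slab correction = 0.04193 × 1.99 × 1978.0 = 165.05 mGal
Simple Bouguer anomaly = 194.81 − (165.05) = 29.76 mGal
Complete Bouguer anomaly = 29.76 + 3.43 = 33.19 mGal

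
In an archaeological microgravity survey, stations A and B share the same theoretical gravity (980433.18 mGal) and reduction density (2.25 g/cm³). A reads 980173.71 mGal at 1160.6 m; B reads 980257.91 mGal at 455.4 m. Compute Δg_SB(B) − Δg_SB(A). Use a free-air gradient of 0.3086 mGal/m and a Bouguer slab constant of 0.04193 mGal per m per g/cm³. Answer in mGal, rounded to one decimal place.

-66.9

Δg_SB(A) = 980173.71 − 980433.18 + 0.3086×1160.6 − 0.04193×2.25×1160.6 = -10.80 mGal
Δg_SB(B) = 980257.91 − 980433.18 + 0.3086×455.4 − 0.04193×2.25×455.4 = -77.70 mGal
Difference = -77.70 − (-10.80) = -66.90 mGal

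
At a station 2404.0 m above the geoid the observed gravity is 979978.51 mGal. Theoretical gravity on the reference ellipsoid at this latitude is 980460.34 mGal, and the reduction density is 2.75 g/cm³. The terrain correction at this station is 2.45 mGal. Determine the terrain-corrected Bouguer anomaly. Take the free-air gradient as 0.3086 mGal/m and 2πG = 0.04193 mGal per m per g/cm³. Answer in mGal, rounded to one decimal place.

-14.7

Free-air correction = 0.3086 × 2404.0 = 741.87 mGal
Free-air anomaly = 979978.51 − 980460.34 + (741.87) = 260.04 mGal
Bouguer slab correction = 0.04193 × 2.75 × 2404.0 = 277.20 mGal
Simple Bouguer anomaly = 260.04 − (277.20) = -17.16 mGal
Complete Bouguer anomaly = -17.16 + 2.45 = -14.71 mGal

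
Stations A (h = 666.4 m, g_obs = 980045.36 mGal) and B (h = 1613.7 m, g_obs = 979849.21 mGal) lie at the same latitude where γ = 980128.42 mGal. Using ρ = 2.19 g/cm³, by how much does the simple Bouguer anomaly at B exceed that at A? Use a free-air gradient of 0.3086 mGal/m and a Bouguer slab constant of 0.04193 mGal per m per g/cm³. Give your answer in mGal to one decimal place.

Δg_SB(A) = 980045.36 − 980128.42 + 0.3086×666.4 − 0.04193×2.19×666.4 = 61.40 mGal
Δg_SB(B) = 979849.21 − 980128.42 + 0.3086×1613.7 − 0.04193×2.19×1613.7 = 70.60 mGal
Difference = 70.60 − (61.40) = 9.20 mGal

9.2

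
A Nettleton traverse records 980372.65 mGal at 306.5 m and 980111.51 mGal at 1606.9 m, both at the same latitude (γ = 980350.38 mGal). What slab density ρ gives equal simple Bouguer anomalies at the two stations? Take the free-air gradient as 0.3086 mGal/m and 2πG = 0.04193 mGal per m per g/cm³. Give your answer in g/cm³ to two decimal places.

Δg_obs = 980111.51 − 980372.65 = -261.14 mGal over Δh = 1606.9 − 306.5 = 1300.4 m
Equal Bouguer anomalies ⇒ Δg_obs + (0.3086 − 0.04193ρ)·Δh = 0
0.3086 − 0.04193ρ = −Δg_obs/Δh = 0.20082
ρ = (0.3086 − 0.20082) / 0.04193 = 2.57 g/cm³

2.57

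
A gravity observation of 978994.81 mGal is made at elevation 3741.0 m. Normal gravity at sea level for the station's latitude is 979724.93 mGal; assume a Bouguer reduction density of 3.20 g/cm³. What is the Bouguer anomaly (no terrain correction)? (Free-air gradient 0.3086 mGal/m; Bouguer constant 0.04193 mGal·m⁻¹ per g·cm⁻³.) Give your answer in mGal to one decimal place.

-77.6

Free-air correction = 0.3086 × 3741.0 = 1154.47 mGal
Free-air anomaly = 978994.81 − 979724.93 + (1154.47) = 424.35 mGal
Bouguer slab correction = 0.04193 × 3.20 × 3741.0 = 501.95 mGal
Simple Bouguer anomaly = 424.35 − (501.95) = -77.60 mGal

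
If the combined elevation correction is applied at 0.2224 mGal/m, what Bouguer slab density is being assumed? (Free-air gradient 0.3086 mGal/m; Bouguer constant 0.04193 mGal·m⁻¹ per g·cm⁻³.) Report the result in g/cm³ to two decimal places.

2.06

0.2224 = 0.3086 − 0.04193 × ρ
ρ = (0.3086 − 0.2224) / 0.04193 = 2.06 g/cm³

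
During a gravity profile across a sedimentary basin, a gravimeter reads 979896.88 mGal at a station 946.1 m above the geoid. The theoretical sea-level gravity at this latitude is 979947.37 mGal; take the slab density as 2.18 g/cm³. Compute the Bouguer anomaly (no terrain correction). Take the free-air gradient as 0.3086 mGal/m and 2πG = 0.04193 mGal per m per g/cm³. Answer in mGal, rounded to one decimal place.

155.0

Free-air correction = 0.3086 × 946.1 = 291.97 mGal
Free-air anomaly = 979896.88 − 979947.37 + (291.97) = 241.48 mGal
Bouguer slab correction = 0.04193 × 2.18 × 946.1 = 86.48 mGal
Simple Bouguer anomaly = 241.48 − (86.48) = 155.00 mGal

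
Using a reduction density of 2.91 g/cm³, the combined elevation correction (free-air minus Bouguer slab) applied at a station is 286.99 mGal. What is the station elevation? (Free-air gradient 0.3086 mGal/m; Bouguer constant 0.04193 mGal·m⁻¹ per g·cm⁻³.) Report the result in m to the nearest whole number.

1538

Combined gradient = 0.3086 − 0.04193 × 2.91 = 0.1865837 mGal/m
h = 286.99 / 0.1865837 = 1538.13 m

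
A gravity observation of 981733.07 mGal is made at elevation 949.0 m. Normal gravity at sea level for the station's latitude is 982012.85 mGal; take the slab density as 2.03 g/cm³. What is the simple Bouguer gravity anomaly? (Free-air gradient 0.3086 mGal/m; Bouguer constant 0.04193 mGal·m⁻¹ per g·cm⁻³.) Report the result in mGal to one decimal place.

-67.7

Free-air correction = 0.3086 × 949.0 = 292.86 mGal
Free-air anomaly = 981733.07 − 982012.85 + (292.86) = 13.08 mGal
Bouguer slab correction = 0.04193 × 2.03 × 949.0 = 80.78 mGal
Simple Bouguer anomaly = 13.08 − (80.78) = -67.70 mGal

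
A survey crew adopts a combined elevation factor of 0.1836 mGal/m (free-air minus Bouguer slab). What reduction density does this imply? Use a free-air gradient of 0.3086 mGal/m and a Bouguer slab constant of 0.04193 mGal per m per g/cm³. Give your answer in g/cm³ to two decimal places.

0.1836 = 0.3086 − 0.04193 × ρ
ρ = (0.3086 − 0.1836) / 0.04193 = 2.98 g/cm³

2.98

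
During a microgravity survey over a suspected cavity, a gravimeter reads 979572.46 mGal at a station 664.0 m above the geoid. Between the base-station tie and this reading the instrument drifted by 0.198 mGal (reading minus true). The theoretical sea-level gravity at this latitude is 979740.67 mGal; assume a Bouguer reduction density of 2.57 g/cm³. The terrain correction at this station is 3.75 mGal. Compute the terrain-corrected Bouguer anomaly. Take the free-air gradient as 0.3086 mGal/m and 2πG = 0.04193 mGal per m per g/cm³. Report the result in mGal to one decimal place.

Drift-corrected reading = 979572.46 − (0.198) = 979572.262 mGal
Free-air correction = 0.3086 × 664.0 = 204.91 mGal
Free-air anomaly = 979572.262 − 979740.67 + (204.91) = 36.502 mGal
Bouguer slab correction = 0.04193 × 2.57 × 664.0 = 71.55 mGal
Simple Bouguer anomaly = 36.502 − (71.55) = -35.048 mGal
Complete Bouguer anomaly = -35.048 + 3.75 = -31.298 mGal

-31.3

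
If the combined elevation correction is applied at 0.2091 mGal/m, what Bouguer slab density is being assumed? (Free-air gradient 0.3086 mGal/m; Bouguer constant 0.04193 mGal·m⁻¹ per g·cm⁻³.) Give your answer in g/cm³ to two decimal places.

2.37

0.2091 = 0.3086 − 0.04193 × ρ
ρ = (0.3086 − 0.2091) / 0.04193 = 2.37 g/cm³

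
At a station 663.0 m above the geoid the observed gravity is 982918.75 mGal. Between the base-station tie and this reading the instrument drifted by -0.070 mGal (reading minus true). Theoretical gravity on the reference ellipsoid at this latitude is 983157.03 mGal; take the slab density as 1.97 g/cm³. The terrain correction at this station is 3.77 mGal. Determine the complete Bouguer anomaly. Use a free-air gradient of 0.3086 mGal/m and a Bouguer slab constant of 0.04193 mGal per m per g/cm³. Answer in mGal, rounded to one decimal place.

-84.6

Drift-corrected reading = 982918.75 − (-0.070) = 982918.820 mGal
Free-air correction = 0.3086 × 663.0 = 204.60 mGal
Free-air anomaly = 982918.820 − 983157.03 + (204.60) = -33.610 mGal
Bouguer slab correction = 0.04193 × 1.97 × 663.0 = 54.77 mGal
Simple Bouguer anomaly = -33.610 − (54.77) = -88.380 mGal
Complete Bouguer anomaly = -88.380 + 3.77 = -84.610 mGal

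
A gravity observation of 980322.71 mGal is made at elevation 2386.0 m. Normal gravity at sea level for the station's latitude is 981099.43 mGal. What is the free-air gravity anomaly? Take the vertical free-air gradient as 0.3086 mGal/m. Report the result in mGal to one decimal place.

Free-air correction = 0.3086 × 2386.0 = 736.32 mGal
Free-air anomaly = 980322.71 − 981099.43 + (736.32) = -40.40 mGal

-40.4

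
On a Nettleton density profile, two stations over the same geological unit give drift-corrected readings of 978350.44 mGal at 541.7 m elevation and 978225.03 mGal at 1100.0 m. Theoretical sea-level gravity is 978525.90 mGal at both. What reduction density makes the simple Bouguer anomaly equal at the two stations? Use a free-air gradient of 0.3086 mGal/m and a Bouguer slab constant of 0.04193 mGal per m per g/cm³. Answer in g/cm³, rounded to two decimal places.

Δg_obs = 978225.03 − 978350.44 = -125.41 mGal over Δh = 1100.0 − 541.7 = 558.3 m
Equal Bouguer anomalies ⇒ Δg_obs + (0.3086 − 0.04193ρ)·Δh = 0
0.3086 − 0.04193ρ = −Δg_obs/Δh = 0.22463
ρ = (0.3086 − 0.22463) / 0.04193 = 2.00 g/cm³

2.00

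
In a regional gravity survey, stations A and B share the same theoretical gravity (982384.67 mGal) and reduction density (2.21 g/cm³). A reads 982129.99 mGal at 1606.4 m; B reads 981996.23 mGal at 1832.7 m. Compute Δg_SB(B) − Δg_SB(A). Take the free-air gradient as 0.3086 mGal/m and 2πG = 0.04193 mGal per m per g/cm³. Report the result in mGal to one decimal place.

-84.9

Δg_SB(A) = 982129.99 − 982384.67 + 0.3086×1606.4 − 0.04193×2.21×1606.4 = 92.20 mGal
Δg_SB(B) = 981996.23 − 982384.67 + 0.3086×1832.7 − 0.04193×2.21×1832.7 = 7.30 mGal
Difference = 7.30 − (92.20) = -84.90 mGal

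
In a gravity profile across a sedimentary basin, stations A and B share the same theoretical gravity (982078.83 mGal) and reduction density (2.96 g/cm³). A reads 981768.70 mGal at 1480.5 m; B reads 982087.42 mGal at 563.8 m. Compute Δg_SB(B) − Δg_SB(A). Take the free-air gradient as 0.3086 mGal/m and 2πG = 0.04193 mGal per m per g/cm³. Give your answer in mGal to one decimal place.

149.6

Δg_SB(A) = 981768.70 − 982078.83 + 0.3086×1480.5 − 0.04193×2.96×1480.5 = -37.00 mGal
Δg_SB(B) = 982087.42 − 982078.83 + 0.3086×563.8 − 0.04193×2.96×563.8 = 112.60 mGal
Difference = 112.60 − (-37.00) = 149.60 mGal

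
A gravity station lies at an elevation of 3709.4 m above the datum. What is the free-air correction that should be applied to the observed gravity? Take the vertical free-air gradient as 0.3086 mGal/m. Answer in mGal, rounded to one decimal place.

1144.7

Free-air correction = 0.3086 × 3709.4 = 1144.7 mGal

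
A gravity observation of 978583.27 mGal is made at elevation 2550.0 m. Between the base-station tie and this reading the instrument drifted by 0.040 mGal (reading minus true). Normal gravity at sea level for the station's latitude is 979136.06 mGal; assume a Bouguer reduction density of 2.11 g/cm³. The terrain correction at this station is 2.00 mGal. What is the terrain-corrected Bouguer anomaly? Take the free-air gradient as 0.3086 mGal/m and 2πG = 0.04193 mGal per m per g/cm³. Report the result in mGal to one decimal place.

10.5

Drift-corrected reading = 978583.27 − (0.040) = 978583.230 mGal
Free-air correction = 0.3086 × 2550.0 = 786.93 mGal
Free-air anomaly = 978583.230 − 979136.06 + (786.93) = 234.100 mGal
Bouguer slab correction = 0.04193 × 2.11 × 2550.0 = 225.60 mGal
Simple Bouguer anomaly = 234.100 − (225.60) = 8.500 mGal
Complete Bouguer anomaly = 8.500 + 2.00 = 10.500 mGal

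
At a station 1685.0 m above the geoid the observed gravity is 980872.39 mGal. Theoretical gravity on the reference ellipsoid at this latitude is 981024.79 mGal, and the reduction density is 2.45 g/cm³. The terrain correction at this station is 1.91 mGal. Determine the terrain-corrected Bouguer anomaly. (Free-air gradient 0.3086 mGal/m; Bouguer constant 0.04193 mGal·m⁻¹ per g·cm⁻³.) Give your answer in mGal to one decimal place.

196.4

Free-air correction = 0.3086 × 1685.0 = 519.99 mGal
Free-air anomaly = 980872.39 − 981024.79 + (519.99) = 367.59 mGal
Bouguer slab correction = 0.04193 × 2.45 × 1685.0 = 173.10 mGal
Simple Bouguer anomaly = 367.59 − (173.10) = 194.49 mGal
Complete Bouguer anomaly = 194.49 + 1.91 = 196.40 mGal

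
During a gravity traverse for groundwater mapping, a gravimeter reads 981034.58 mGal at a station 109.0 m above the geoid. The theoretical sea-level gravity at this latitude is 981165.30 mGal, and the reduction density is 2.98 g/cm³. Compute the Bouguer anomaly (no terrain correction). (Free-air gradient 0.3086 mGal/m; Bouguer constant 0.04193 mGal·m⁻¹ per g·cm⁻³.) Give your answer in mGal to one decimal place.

-110.7

Free-air correction = 0.3086 × 109.0 = 33.64 mGal
Free-air anomaly = 981034.58 − 981165.30 + (33.64) = -97.08 mGal
Bouguer slab correction = 0.04193 × 2.98 × 109.0 = 13.62 mGal
Simple Bouguer anomaly = -97.08 − (13.62) = -110.70 mGal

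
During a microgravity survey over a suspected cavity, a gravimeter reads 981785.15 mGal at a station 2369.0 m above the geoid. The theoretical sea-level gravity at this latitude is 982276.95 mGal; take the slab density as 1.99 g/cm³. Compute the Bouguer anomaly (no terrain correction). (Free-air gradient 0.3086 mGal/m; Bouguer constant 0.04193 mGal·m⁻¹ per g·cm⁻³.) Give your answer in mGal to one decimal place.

Free-air correction = 0.3086 × 2369.0 = 731.07 mGal
Free-air anomaly = 981785.15 − 982276.95 + (731.07) = 239.27 mGal
Bouguer slab correction = 0.04193 × 1.99 × 2369.0 = 197.67 mGal
Simple Bouguer anomaly = 239.27 − (197.67) = 41.60 mGal

41.6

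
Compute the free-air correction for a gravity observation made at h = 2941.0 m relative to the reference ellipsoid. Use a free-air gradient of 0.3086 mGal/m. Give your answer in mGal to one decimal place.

Free-air correction = 0.3086 × 2941.0 = 907.6 mGal

907.6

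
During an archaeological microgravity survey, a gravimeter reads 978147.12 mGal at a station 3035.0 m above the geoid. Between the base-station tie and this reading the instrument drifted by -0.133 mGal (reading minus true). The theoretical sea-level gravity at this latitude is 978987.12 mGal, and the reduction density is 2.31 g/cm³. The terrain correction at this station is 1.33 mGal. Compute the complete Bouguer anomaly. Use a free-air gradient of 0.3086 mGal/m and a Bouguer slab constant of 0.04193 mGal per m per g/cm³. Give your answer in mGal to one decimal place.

Drift-corrected reading = 978147.12 − (-0.133) = 978147.253 mGal
Free-air correction = 0.3086 × 3035.0 = 936.60 mGal
Free-air anomaly = 978147.253 − 978987.12 + (936.60) = 96.733 mGal
Bouguer slab correction = 0.04193 × 2.31 × 3035.0 = 293.96 mGal
Simple Bouguer anomaly = 96.733 − (293.96) = -197.227 mGal
Complete Bouguer anomaly = -197.227 + 1.33 = -195.897 mGal

-195.9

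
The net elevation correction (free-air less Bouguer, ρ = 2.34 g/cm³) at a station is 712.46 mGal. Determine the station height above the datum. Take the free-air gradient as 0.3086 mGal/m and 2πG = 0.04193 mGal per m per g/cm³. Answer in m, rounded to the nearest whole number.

Combined gradient = 0.3086 − 0.04193 × 2.34 = 0.2104838 mGal/m
h = 712.46 / 0.2104838 = 3384.87 m

3385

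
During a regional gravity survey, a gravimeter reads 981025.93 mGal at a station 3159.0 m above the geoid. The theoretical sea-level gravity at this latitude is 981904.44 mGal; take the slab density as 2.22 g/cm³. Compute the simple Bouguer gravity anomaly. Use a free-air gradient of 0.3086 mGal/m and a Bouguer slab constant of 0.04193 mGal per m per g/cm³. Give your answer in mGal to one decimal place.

-197.7

Free-air correction = 0.3086 × 3159.0 = 974.87 mGal
Free-air anomaly = 981025.93 − 981904.44 + (974.87) = 96.36 mGal
Bouguer slab correction = 0.04193 × 2.22 × 3159.0 = 294.05 mGal
Simple Bouguer anomaly = 96.36 − (294.05) = -197.69 mGal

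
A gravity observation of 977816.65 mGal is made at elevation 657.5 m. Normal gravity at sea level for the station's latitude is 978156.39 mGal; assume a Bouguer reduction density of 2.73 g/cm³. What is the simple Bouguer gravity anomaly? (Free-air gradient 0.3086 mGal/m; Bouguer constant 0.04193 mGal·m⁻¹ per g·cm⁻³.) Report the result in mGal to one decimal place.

Free-air correction = 0.3086 × 657.5 = 202.90 mGal
Free-air anomaly = 977816.65 − 978156.39 + (202.90) = -136.84 mGal
Bouguer slab correction = 0.04193 × 2.73 × 657.5 = 75.26 mGal
Simple Bouguer anomaly = -136.84 − (75.26) = -212.10 mGal

-212.1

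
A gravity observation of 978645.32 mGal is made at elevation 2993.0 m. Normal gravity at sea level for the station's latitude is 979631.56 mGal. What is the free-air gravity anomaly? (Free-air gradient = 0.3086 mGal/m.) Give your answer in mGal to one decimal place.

-62.6

Free-air correction = 0.3086 × 2993.0 = 923.64 mGal
Free-air anomaly = 978645.32 − 979631.56 + (923.64) = -62.60 mGal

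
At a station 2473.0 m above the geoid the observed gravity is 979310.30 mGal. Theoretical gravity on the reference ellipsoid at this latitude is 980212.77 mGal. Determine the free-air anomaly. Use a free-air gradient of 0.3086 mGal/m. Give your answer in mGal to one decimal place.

-139.3

Free-air correction = 0.3086 × 2473.0 = 763.17 mGal
Free-air anomaly = 979310.30 − 980212.77 + (763.17) = -139.30 mGal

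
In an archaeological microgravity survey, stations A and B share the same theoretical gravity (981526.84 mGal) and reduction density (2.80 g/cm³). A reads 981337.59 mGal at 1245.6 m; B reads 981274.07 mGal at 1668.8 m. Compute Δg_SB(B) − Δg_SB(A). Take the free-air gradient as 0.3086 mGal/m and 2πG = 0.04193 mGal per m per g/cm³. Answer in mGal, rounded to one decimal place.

17.4

Δg_SB(A) = 981337.59 − 981526.84 + 0.3086×1245.6 − 0.04193×2.80×1245.6 = 48.90 mGal
Δg_SB(B) = 981274.07 − 981526.84 + 0.3086×1668.8 − 0.04193×2.80×1668.8 = 66.30 mGal
Difference = 66.30 − (48.90) = 17.40 mGal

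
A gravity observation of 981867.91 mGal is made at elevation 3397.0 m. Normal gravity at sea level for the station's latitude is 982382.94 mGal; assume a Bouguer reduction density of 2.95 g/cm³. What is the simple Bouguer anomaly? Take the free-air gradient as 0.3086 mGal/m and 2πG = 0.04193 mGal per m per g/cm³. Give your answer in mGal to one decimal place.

Free-air correction = 0.3086 × 3397.0 = 1048.31 mGal
Free-air anomaly = 981867.91 − 982382.94 + (1048.31) = 533.28 mGal
Bouguer slab correction = 0.04193 × 2.95 × 3397.0 = 420.19 mGal
Simple Bouguer anomaly = 533.28 − (420.19) = 113.09 mGal

113.1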